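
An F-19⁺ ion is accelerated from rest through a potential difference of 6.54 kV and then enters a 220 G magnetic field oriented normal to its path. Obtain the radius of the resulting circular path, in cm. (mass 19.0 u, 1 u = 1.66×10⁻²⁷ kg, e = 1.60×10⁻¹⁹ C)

The kinetic energy gained is K = qV = (1×1.60×10^-19)(6540) = 1.05×10^-15 J.
v = √(2K/m) = 2.58×10^5 m/s.
r = mv/(qB) = (3.15×10^-26)(2.58×10^5) / [(1×1.60×10^-19)(0.0220)] = 2.31 m.

r ≈ 231 cm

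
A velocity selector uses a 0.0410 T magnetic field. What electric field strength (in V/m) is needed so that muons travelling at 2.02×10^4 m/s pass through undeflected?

E ≈ 828 V/m

qE = qvB ⇒ E = vB = (2.02×10^4)(0.0410) = 828 V/m.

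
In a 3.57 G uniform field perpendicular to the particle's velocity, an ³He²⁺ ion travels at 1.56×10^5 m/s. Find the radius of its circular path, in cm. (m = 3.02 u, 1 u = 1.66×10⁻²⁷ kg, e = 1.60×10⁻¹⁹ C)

The magnetic force provides the centripetal force: qvB = mv²/r, so r = mv/(qB).
r = (5.01×10^-27 kg)(1.56×10^5 m/s) / [(2×1.60×10^-19 C)(3.57×10^-4 T)] = 6.85 m.

r ≈ 685 cm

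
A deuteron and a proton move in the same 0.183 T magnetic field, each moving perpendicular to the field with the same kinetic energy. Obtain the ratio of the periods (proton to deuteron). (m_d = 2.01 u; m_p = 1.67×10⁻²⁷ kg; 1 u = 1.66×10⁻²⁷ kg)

ratio ≈ 0.501

T = 2πm/(qB) is independent of speed, so T₂/T₁ = (m₂/q₂)/(m₁/q₁).
T_{proton}/T_{deuteron} = (1.67×10^-27/1e) / (3.34×10^-27/1e) = 0.501.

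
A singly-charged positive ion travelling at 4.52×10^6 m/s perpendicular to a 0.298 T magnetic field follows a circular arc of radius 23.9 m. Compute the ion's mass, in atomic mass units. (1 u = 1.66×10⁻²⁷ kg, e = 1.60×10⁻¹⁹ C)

m ≈ 152 u

qvB = mv²/r ⇒ m = qBr/v.
m = (1×1.60×10^-19)(0.298)(23.9) / (4.52×10^6) = 2.52×10^-25 kg = 152 u.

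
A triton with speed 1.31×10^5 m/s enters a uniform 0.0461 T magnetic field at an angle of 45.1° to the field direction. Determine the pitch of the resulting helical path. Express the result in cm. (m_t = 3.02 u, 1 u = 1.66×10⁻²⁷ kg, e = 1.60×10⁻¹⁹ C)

pitch ≈ 39.5 cm

The velocity component along B is v∥ = v cos45.1° = 9.25×10^4 m/s.
The cyclotron period T = 2πm/(qB) = 4.27×10^-6 s is set by m, q, B alone.
Pitch = v∥·T = (9.25×10^4)(4.27×10^-6) = 0.395 m.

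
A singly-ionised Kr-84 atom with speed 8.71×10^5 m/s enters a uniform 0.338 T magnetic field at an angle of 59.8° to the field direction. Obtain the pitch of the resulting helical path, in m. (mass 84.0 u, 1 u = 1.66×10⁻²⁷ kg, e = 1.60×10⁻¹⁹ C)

The velocity component along B is v∥ = v cos59.8° = 4.38×10^5 m/s.
The cyclotron period T = 2πm/(qB) = 1.62×10^-5 s is set by m, q, B alone.
Pitch = v∥·T = (4.38×10^5)(1.62×10^-5) = 7.10 m.

pitch ≈ 7.10 m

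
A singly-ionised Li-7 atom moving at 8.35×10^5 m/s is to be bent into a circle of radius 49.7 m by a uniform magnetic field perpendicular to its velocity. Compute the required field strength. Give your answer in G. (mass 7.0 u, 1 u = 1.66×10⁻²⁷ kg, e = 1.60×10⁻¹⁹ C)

B ≈ 12.2 G

qvB = mv²/r gives B = mv/(qr).
B = (1.16×10^-26)(8.35×10^5) / [(1×1.60×10^-19)(49.7)] = 1.22×10^-3 T.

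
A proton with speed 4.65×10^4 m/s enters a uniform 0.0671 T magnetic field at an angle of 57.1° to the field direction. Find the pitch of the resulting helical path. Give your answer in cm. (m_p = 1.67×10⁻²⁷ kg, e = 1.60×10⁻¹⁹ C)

pitch ≈ 2.47 cm

The velocity component along B is v∥ = v cos57.1° = 2.53×10^4 m/s.
The cyclotron period T = 2πm/(qB) = 9.77×10^-7 s is set by m, q, B alone.
Pitch = v∥·T = (2.53×10^4)(9.77×10^-7) = 0.0247 m.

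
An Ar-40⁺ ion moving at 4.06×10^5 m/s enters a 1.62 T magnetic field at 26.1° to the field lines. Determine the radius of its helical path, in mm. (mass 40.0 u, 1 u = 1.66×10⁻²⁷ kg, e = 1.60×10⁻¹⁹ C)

r ≈ 45.8 mm

Only the perpendicular component v⊥ = v sin26.1° = 1.79×10^5 m/s is bent by the field.
r = m v⊥ /(qB) = (6.64×10^-26)(1.79×10^5) / [(1×1.60×10^-19)(1.62)] = 0.0458 m.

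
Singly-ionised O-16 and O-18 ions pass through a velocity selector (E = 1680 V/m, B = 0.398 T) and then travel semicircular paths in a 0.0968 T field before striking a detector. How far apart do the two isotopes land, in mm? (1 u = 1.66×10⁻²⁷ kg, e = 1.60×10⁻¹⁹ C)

Both emerge at v = E/B₁ = 4220 m/s.
r = mv/(qB₂), so r₁ = 7.239×10^-3 m and r₂ = 8.144×10^-3 m, giving Δr = 9.05×10^-4 m.
After a semicircle each ion lands a diameter 2r from the entry slit, so the separation is 2Δr = 1.81×10^-3 m.

Δd ≈ 1.81 mm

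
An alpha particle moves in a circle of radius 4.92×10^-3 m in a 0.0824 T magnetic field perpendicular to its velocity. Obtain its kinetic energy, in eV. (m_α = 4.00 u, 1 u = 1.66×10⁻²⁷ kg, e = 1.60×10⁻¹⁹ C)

K ≈ 7.92 eV

v = qBr/m = (2×1.60×10^-19)(0.0824)(4.92×10^-3) / (6.64×10^-27) = 1.95×10^4 m/s.
K = ½mv² = 0.5·(6.64×10^-27)·(1.95×10^4)² = 1.27×10^-18 J = 7.92 eV.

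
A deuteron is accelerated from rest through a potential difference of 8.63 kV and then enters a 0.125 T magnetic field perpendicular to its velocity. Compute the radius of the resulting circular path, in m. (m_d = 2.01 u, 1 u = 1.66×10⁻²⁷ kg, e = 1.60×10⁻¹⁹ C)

The kinetic energy gained is K = qV = (1×1.60×10^-19)(8630) = 1.38×10^-15 J.
v = √(2K/m) = 9.10×10^5 m/s.
r = mv/(qB) = (3.34×10^-27)(9.10×10^5) / [(1×1.60×10^-19)(0.125)] = 0.152 m.

r ≈ 0.152 m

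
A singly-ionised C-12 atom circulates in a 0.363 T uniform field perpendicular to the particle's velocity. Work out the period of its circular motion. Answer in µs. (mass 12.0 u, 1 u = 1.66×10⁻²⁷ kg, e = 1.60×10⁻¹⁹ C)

T ≈ 2.15 µs

The cyclotron period is independent of speed: T = 2πm/(qB).
T = 2π(1.99×10^-26) / [(1×1.60×10^-19)(0.363)] = 2.15×10^-6 s.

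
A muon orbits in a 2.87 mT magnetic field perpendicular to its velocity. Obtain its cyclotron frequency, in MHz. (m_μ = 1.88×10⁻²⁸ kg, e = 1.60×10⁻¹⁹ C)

f ≈ 0.389 MHz

f = qB/(2πm) = (1×1.60×10^-19)(2.87×10^-3) / [2π(1.88×10^-28)] = 3.89×10^5 Hz.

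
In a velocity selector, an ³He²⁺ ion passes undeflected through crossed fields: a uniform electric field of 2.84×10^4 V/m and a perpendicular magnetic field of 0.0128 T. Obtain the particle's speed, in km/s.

For zero net force, qE = qvB, so v = E/B.
v = (2.84×10^4) / (0.0128) = 2.22×10^6 m/s.

v ≈ 2220 km/s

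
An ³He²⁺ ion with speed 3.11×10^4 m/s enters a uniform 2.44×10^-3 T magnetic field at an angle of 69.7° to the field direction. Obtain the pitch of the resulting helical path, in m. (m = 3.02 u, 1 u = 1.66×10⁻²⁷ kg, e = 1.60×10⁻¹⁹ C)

The velocity component along B is v∥ = v cos69.7° = 1.08×10^4 m/s.
The cyclotron period T = 2πm/(qB) = 4.03×10^-5 s is set by m, q, B alone.
Pitch = v∥·T = (1.08×10^4)(4.03×10^-5) = 0.435 m.

pitch ≈ 0.435 m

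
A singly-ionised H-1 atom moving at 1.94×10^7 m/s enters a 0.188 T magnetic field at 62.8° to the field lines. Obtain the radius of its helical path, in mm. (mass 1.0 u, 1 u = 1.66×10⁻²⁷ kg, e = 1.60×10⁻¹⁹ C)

Only the perpendicular component v⊥ = v sin62.8° = 1.73×10^7 m/s is bent by the field.
r = m v⊥ /(qB) = (1.66×10^-27)(1.73×10^7) / [(1×1.60×10^-19)(0.188)] = 0.952 m.

r ≈ 952 mm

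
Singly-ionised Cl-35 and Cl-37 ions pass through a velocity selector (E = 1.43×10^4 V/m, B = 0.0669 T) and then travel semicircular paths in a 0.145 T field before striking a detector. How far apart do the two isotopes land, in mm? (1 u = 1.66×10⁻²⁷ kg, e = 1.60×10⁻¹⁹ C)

Δd ≈ 61.2 mm

Both emerge at v = E/B₁ = 2.14×10^5 m/s.
r = mv/(qB₂), so r₁ = 0.5353 m and r₂ = 0.5659 m, giving Δr = 0.0306 m.
After a semicircle each ion lands a diameter 2r from the entry slit, so the separation is 2Δr = 0.0612 m.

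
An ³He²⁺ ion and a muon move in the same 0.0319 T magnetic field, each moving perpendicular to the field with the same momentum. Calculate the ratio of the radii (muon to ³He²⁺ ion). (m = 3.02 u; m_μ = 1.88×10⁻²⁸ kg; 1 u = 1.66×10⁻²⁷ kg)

r = p/(qB) ⇒ at equal p, r ∝ 1/q.
r_{muon}/r_{³He²⁺ ion} = 2.00.

ratio ≈ 2.00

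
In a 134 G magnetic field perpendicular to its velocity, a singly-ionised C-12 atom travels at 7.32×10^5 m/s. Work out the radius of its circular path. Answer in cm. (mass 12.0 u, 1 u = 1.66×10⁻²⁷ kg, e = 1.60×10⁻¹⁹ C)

r ≈ 680 cm

The magnetic force provides the centripetal force: qvB = mv²/r, so r = mv/(qB).
r = (1.99×10^-26 kg)(7.32×10^5 m/s) / [(1×1.60×10^-19 C)(0.0134 T)] = 6.80 m.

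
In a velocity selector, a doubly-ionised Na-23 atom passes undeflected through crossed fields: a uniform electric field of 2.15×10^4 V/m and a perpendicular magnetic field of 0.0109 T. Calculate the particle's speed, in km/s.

v ≈ 1970 km/s

For zero net force, qE = qvB, so v = E/B.
v = (2.15×10^4) / (0.0109) = 1.97×10^6 m/s.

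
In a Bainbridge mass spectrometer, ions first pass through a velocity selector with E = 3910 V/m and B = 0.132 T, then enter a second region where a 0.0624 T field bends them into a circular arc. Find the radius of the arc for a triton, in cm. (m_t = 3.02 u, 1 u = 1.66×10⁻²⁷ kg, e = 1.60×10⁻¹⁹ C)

The selector passes v = E/B = 3910/0.132 = 2.96×10^4 m/s.
In the deflection region, r = mv/(qB₂) = (5.01×10^-27)(2.96×10^4) / [(1×1.60×10^-19)(0.0624)] = 0.0149 m.

r ≈ 1.49 cm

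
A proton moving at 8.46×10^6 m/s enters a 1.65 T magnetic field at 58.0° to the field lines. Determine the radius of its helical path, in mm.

Only the perpendicular component v⊥ = v sin58.0° = 7.17×10^6 m/s is bent by the field.
r = m v⊥ /(qB) = (1.67×10^-27)(7.17×10^6) / [(1×1.60×10^-19)(1.65)] = 0.0454 m.

r ≈ 45.4 mm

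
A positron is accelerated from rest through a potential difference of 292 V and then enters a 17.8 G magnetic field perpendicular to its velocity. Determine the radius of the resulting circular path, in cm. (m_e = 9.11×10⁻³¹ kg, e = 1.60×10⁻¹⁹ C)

r ≈ 3.24 cm

The kinetic energy gained is K = qV = (1×1.60×10^-19)(292) = 4.67×10^-17 J.
v = √(2K/m) = 1.01×10^7 m/s.
r = mv/(qB) = (9.11×10^-31)(1.01×10^7) / [(1×1.60×10^-19)(1.78×10^-3)] = 0.0324 m.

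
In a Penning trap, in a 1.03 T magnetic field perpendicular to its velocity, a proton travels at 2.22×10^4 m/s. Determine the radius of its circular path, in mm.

The magnetic force provides the centripetal force: qvB = mv²/r, so r = mv/(qB).
r = (1.67×10^-27 kg)(2.22×10^4 m/s) / [(1×1.60×10^-19 C)(1.03 T)] = 2.25×10^-4 m.

r ≈ 0.225 mm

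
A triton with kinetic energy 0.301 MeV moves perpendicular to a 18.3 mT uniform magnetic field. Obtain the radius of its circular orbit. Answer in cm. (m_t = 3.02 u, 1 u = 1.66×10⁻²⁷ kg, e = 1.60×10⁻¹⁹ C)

r ≈ 750 cm

Convert the energy: K = 0.301 MeV = 4.82×10^-14 J.
v = √(2K/m) = √(2·4.82×10^-14/5.01×10^-27) = 4.38×10^6 m/s.
r = mv/(qB) = (5.01×10^-27)(4.38×10^6) / [(1×1.60×10^-19)(0.0183)] = 7.50 m.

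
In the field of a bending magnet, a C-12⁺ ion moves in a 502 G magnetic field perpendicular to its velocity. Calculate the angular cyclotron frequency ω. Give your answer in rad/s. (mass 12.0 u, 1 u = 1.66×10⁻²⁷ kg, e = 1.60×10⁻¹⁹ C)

ω = qB/m = (1×1.60×10^-19)(0.0502) / (1.99×10^-26) = 4.03×10^5 rad/s.

ω ≈ 4.03×10^5 rad/s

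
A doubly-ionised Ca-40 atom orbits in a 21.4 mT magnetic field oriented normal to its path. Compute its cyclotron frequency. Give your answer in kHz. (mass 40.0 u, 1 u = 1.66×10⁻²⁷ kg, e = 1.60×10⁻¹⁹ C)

f ≈ 16.4 kHz

f = qB/(2πm) = (2×1.60×10^-19)(0.0214) / [2π(6.64×10^-26)] = 1.64×10^4 Hz.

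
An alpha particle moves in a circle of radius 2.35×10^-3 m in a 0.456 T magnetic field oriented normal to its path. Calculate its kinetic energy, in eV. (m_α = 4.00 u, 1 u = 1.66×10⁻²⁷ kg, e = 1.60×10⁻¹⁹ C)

v = qBr/m = (2×1.60×10^-19)(0.456)(2.35×10^-3) / (6.64×10^-27) = 5.16×10^4 m/s.
K = ½mv² = 0.5·(6.64×10^-27)·(5.16×10^4)² = 8.85×10^-18 J = 55.3 eV.

K ≈ 55.3 eV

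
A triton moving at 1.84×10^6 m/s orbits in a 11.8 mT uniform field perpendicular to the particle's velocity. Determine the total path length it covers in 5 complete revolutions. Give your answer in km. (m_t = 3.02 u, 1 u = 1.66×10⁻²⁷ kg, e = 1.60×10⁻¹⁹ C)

L ≈ 0.153 km

r = mv/(qB) = 4.89 m, so one revolution covers 2πr = 30.7 m.
In 5 revolutions: L = 5·2πr = 153 m.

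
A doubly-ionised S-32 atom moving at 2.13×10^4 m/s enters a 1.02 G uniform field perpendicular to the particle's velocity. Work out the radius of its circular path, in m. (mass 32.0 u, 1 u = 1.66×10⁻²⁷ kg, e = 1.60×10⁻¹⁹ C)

r ≈ 34.7 m

The magnetic force provides the centripetal force: qvB = mv²/r, so r = mv/(qB).
r = (5.31×10^-26 kg)(2.13×10^4 m/s) / [(2×1.60×10^-19 C)(1.02×10^-4 T)] = 34.7 m.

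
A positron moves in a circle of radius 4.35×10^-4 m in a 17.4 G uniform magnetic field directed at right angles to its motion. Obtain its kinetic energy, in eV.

v = qBr/m = (1×1.60×10^-19)(1.74×10^-3)(4.35×10^-4) / (9.11×10^-31) = 1.33×10^5 m/s.
K = ½mv² = 0.5·(9.11×10^-31)·(1.33×10^5)² = 8.05×10^-21 J = 0.0503 eV.

K ≈ 0.0503 eV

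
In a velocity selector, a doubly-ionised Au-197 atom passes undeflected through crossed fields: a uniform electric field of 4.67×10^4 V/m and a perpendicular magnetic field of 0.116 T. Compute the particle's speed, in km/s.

v ≈ 403 km/s

For zero net force, qE = qvB, so v = E/B.
v = (4.67×10^4) / (0.116) = 4.03×10^5 m/s.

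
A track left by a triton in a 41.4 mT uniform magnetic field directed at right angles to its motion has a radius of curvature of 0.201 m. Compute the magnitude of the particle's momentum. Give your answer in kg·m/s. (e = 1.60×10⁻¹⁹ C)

Since qvB = mv²/r, the momentum p = mv = qBr.
p = (1×1.60×10^-19)(0.0414)(0.201) = 1.33×10^-21 kg·m/s.

p ≈ 1.33×10^-21 kg·m/s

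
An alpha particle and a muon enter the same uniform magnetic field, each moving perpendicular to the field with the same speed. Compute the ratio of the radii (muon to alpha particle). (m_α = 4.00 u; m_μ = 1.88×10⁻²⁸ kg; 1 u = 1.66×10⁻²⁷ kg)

ratio ≈ 0.0566

r = mv/(qB) ⇒ at equal v, r ∝ m/q.
r_{muon}/r_{alpha particle} = 0.0566.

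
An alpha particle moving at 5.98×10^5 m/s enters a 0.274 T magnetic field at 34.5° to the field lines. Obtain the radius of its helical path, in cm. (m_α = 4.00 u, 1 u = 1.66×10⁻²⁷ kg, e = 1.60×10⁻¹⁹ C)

Only the perpendicular component v⊥ = v sin34.5° = 3.39×10^5 m/s is bent by the field.
r = m v⊥ /(qB) = (6.64×10^-27)(3.39×10^5) / [(2×1.60×10^-19)(0.274)] = 0.0257 m.

r ≈ 2.57 cm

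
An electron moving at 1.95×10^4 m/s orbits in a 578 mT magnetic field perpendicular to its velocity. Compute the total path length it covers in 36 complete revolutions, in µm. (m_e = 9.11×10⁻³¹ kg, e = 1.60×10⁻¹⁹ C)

L ≈ 43.4 µm

r = mv/(qB) = 1.92×10^-7 m, so one revolution covers 2πr = 1.21×10^-6 m.
In 36 revolutions: L = 36·2πr = 4.34×10^-5 m.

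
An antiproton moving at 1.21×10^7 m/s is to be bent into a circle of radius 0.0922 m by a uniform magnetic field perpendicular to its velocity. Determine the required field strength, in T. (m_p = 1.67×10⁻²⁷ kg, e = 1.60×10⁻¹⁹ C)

B ≈ 1.37 T

qvB = mv²/r gives B = mv/(qr).
B = (1.67×10^-27)(1.21×10^7) / [(1×1.60×10^-19)(0.0922)] = 1.37 T.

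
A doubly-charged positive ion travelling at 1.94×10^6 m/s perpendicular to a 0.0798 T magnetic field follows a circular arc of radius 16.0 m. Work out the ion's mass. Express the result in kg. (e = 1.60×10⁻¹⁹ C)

m ≈ 2.11×10^-25 kg

qvB = mv²/r ⇒ m = qBr/v.
m = (2×1.60×10^-19)(0.0798)(16.0) / (1.94×10^6) = 2.11×10^-25 kg.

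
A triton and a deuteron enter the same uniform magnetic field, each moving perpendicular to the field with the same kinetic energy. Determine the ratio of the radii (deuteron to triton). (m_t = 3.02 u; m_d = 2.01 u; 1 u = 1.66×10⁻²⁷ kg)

ratio ≈ 0.816

r = √(2mK)/(qB) ⇒ at equal K, r ∝ √m/q.
r_{deuteron}/r_{triton} = 0.816.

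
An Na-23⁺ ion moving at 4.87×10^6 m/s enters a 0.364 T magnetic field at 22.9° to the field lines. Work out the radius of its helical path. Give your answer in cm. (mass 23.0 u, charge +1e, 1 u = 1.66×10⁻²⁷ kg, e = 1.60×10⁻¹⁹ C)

r ≈ 124 cm

Only the perpendicular component v⊥ = v sin22.9° = 1.90×10^6 m/s is bent by the field.
r = m v⊥ /(qB) = (3.82×10^-26)(1.90×10^6) / [(1×1.60×10^-19)(0.364)] = 1.24 m.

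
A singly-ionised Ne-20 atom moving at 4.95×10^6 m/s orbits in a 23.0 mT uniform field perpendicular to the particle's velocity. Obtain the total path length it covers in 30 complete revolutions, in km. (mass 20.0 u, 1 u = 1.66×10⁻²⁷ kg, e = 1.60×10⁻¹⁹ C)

r = mv/(qB) = 44.7 m, so one revolution covers 2πr = 281 m.
In 30 revolutions: L = 30·2πr = 8420 m.

L ≈ 8.42 km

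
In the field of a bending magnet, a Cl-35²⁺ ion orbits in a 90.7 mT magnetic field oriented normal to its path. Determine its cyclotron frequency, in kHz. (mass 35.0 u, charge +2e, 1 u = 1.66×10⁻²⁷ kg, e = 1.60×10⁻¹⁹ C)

f ≈ 79.5 kHz

f = qB/(2πm) = (2×1.60×10^-19)(0.0907) / [2π(5.81×10^-26)] = 7.95×10^4 Hz.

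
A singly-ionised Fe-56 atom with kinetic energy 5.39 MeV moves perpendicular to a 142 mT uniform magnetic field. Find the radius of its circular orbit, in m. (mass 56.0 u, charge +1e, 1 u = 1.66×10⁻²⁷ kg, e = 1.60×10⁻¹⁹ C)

r ≈ 17.6 m

Convert the energy: K = 5.39 MeV = 8.62×10^-13 J.
v = √(2K/m) = √(2·8.62×10^-13/9.30×10^-26) = 4.31×10^6 m/s.
r = mv/(qB) = (9.30×10^-26)(4.31×10^6) / [(1×1.60×10^-19)(0.142)] = 17.6 m.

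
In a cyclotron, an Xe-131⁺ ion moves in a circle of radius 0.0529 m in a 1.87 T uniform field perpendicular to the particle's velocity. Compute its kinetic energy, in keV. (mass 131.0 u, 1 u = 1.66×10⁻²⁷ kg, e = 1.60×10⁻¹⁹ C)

K ≈ 3.60 keV

v = qBr/m = (1×1.60×10^-19)(1.87)(0.0529) / (2.17×10^-25) = 7.28×10^4 m/s.
K = ½mv² = 0.5·(2.17×10^-25)·(7.28×10^4)² = 5.76×10^-16 J = 3.60 keV.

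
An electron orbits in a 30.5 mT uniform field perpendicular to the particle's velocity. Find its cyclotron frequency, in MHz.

f = qB/(2πm) = (1×1.60×10^-19)(0.0305) / [2π(9.11×10^-31)] = 8.53×10^8 Hz.

f ≈ 853 MHz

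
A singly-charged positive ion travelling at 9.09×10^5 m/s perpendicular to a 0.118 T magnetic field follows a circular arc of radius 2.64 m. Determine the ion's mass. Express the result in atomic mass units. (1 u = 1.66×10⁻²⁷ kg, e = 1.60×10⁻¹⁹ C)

qvB = mv²/r ⇒ m = qBr/v.
m = (1×1.60×10^-19)(0.118)(2.64) / (9.09×10^5) = 5.48×10^-26 kg = 33.0 u.

m ≈ 33.0 u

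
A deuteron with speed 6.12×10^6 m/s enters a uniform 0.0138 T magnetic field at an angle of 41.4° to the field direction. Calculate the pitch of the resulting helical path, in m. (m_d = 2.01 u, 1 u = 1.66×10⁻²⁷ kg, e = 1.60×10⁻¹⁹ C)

The velocity component along B is v∥ = v cos41.4° = 4.59×10^6 m/s.
The cyclotron period T = 2πm/(qB) = 9.49×10^-6 s is set by m, q, B alone.
Pitch = v∥·T = (4.59×10^6)(9.49×10^-6) = 43.6 m.

pitch ≈ 43.6 m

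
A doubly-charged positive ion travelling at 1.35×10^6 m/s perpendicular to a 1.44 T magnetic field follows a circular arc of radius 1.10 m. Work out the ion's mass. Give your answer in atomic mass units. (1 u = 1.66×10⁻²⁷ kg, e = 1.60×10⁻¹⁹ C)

qvB = mv²/r ⇒ m = qBr/v.
m = (2×1.60×10^-19)(1.44)(1.10) / (1.35×10^6) = 3.75×10^-25 kg = 226 u.

m ≈ 226 u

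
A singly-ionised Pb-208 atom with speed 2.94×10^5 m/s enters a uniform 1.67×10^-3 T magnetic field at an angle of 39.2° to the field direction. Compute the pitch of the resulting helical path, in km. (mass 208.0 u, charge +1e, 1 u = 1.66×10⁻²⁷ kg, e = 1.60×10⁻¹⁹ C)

pitch ≈ 1.85 km

The velocity component along B is v∥ = v cos39.2° = 2.28×10^5 m/s.
The cyclotron period T = 2πm/(qB) = 8.12×10^-3 s is set by m, q, B alone.
Pitch = v∥·T = (2.28×10^5)(8.12×10^-3) = 1850 m.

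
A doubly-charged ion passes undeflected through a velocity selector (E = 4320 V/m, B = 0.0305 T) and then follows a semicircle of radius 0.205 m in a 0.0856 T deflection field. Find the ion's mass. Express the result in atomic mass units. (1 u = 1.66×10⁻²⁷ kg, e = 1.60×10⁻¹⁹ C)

v = E/B₁ = 1.42×10^5 m/s.
From r = mv/(qB₂), m = qB₂r/v = (2×1.60×10^-19)(0.0856)(0.205) / (1.42×10^5) = 3.96×10^-26 kg.
In atomic mass units: m = 3.96×10^-26 / 1.66×10^-27 = 23.9 u.

m ≈ 23.9 u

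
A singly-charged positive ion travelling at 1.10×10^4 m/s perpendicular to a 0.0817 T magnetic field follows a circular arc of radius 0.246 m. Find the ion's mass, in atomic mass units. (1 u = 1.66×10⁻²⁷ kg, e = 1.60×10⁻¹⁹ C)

qvB = mv²/r ⇒ m = qBr/v.
m = (1×1.60×10^-19)(0.0817)(0.246) / (1.10×10^4) = 2.92×10^-25 kg = 176 u.

m ≈ 176 u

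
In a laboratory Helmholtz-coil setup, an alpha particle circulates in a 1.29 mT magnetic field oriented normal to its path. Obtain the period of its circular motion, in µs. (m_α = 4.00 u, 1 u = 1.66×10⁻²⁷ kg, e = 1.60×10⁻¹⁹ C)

The cyclotron period is independent of speed: T = 2πm/(qB).
T = 2π(6.64×10^-27) / [(2×1.60×10^-19)(1.29×10^-3)] = 1.01×10^-4 s.

T ≈ 101 µs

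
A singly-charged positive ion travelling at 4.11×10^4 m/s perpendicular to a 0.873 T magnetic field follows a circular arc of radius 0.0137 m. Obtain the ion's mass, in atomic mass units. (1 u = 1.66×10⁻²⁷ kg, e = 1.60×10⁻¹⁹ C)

qvB = mv²/r ⇒ m = qBr/v.
m = (1×1.60×10^-19)(0.873)(0.0137) / (4.11×10^4) = 4.66×10^-26 kg = 28.0 u.

m ≈ 28.0 u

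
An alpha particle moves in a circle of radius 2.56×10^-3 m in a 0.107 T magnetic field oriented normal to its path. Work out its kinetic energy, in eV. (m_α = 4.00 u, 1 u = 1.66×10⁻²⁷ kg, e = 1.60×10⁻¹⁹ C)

v = qBr/m = (2×1.60×10^-19)(0.107)(2.56×10^-3) / (6.64×10^-27) = 1.32×10^4 m/s.
K = ½mv² = 0.5·(6.64×10^-27)·(1.32×10^4)² = 5.79×10^-19 J = 3.62 eV.

K ≈ 3.62 eV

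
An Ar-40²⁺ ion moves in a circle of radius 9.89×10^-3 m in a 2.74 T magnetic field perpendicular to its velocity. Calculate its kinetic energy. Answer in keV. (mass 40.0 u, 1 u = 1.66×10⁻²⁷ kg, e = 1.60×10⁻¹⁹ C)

v = qBr/m = (2×1.60×10^-19)(2.74)(9.89×10^-3) / (6.64×10^-26) = 1.31×10^5 m/s.
K = ½mv² = 0.5·(6.64×10^-26)·(1.31×10^5)² = 5.66×10^-16 J = 3.54 keV.

K ≈ 3.54 keV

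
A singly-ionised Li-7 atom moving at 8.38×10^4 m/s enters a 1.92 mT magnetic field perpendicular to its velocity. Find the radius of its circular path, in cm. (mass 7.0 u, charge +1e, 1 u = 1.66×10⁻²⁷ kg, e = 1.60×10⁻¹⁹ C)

The magnetic force provides the centripetal force: qvB = mv²/r, so r = mv/(qB).
r = (1.16×10^-26 kg)(8.38×10^4 m/s) / [(1×1.60×10^-19 C)(1.92×10^-3 T)] = 3.17 m.

r ≈ 317 cm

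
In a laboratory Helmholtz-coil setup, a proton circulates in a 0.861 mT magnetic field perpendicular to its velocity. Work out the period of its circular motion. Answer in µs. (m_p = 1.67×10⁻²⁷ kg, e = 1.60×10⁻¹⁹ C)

T ≈ 76.2 µs

The cyclotron period is independent of speed: T = 2πm/(qB).
T = 2π(1.67×10^-27) / [(1×1.60×10^-19)(8.61×10^-4)] = 7.62×10^-5 s.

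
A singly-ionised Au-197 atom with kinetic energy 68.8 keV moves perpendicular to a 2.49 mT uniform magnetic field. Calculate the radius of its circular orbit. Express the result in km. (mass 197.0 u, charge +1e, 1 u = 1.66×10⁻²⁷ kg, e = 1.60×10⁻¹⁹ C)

r ≈ 0.213 km

Convert the energy: K = 68.8 keV = 1.10×10^-14 J.
v = √(2K/m) = √(2·1.10×10^-14/3.27×10^-25) = 2.59×10^5 m/s.
r = mv/(qB) = (3.27×10^-25)(2.59×10^5) / [(1×1.60×10^-19)(2.49×10^-3)] = 213 m.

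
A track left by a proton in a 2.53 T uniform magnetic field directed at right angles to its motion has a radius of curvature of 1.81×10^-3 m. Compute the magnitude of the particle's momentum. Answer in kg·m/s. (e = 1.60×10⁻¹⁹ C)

Since qvB = mv²/r, the momentum p = mv = qBr.
p = (1×1.60×10^-19)(2.53)(1.81×10^-3) = 7.33×10^-22 kg·m/s.

p ≈ 7.33×10^-22 kg·m/s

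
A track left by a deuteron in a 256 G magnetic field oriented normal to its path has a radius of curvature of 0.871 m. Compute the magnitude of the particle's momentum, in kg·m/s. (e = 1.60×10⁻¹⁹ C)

p ≈ 3.57×10^-21 kg·m/s

Since qvB = mv²/r, the momentum p = mv = qBr.
p = (1×1.60×10^-19)(0.0256)(0.871) = 3.57×10^-21 kg·m/s.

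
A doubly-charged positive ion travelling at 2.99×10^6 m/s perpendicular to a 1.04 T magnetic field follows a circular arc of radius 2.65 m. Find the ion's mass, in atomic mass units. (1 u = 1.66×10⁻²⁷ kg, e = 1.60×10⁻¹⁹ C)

m ≈ 178 u

qvB = mv²/r ⇒ m = qBr/v.
m = (2×1.60×10^-19)(1.04)(2.65) / (2.99×10^6) = 2.95×10^-25 kg = 178 u.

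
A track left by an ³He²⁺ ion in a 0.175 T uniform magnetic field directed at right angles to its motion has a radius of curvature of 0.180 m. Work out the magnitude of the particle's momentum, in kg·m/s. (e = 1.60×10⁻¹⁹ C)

Since qvB = mv²/r, the momentum p = mv = qBr.
p = (2×1.60×10^-19)(0.175)(0.180) = 1.01×10^-20 kg·m/s.

p ≈ 1.01×10^-20 kg·m/s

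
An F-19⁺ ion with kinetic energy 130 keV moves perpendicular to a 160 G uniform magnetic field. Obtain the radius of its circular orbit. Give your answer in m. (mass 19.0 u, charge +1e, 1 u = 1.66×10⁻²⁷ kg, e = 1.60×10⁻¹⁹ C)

Convert the energy: K = 130 keV = 2.08×10^-14 J.
v = √(2K/m) = √(2·2.08×10^-14/3.15×10^-26) = 1.15×10^6 m/s.
r = mv/(qB) = (3.15×10^-26)(1.15×10^6) / [(1×1.60×10^-19)(0.0160)] = 14.1 m.

r ≈ 14.1 m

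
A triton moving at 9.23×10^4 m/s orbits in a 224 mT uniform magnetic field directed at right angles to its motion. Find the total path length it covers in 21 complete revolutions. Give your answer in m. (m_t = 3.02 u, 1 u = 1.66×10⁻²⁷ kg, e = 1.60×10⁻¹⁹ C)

r = mv/(qB) = 0.0129 m, so one revolution covers 2πr = 0.0811 m.
In 21 revolutions: L = 21·2πr = 1.70 m.

L ≈ 1.70 m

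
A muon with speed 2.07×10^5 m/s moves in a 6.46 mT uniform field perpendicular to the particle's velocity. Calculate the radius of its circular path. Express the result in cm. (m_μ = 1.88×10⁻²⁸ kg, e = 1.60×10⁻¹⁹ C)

The magnetic force provides the centripetal force: qvB = mv²/r, so r = mv/(qB).
r = (1.88×10^-28 kg)(2.07×10^5 m/s) / [(1×1.60×10^-19 C)(6.46×10^-3 T)] = 0.0377 m.

r ≈ 3.77 cm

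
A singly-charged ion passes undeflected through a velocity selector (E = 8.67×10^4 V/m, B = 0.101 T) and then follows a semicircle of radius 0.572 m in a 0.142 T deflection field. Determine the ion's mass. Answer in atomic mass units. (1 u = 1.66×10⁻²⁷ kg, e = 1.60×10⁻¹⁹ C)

v = E/B₁ = 8.58×10^5 m/s.
From r = mv/(qB₂), m = qB₂r/v = (1×1.60×10^-19)(0.142)(0.572) / (8.58×10^5) = 1.51×10^-26 kg.
In atomic mass units: m = 1.51×10^-26 / 1.66×10^-27 = 9.12 u.

m ≈ 9.12 u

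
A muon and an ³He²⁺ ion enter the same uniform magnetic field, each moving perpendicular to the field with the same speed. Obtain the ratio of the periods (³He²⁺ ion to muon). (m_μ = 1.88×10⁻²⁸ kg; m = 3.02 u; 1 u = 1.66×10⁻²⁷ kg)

T = 2πm/(qB) is independent of speed, so T₂/T₁ = (m₂/q₂)/(m₁/q₁).
T_{³He²⁺ ion}/T_{muon} = (5.01×10^-27/2e) / (1.88×10^-28/1e) = 13.3.

ratio ≈ 13.3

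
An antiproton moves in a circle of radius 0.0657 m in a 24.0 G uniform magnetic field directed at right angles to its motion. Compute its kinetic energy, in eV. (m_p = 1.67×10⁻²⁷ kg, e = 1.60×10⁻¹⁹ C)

v = qBr/m = (1×1.60×10^-19)(2.40×10^-3)(0.0657) / (1.67×10^-27) = 1.51×10^4 m/s.
K = ½mv² = 0.5·(1.67×10^-27)·(1.51×10^4)² = 1.91×10^-19 J = 1.19 eV.

K ≈ 1.19 eV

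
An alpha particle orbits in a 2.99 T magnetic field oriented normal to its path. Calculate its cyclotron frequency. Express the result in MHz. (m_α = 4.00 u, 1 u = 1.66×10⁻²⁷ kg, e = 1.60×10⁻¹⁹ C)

f = qB/(2πm) = (2×1.60×10^-19)(2.99) / [2π(6.64×10^-27)] = 2.29×10^7 Hz.

f ≈ 22.9 MHz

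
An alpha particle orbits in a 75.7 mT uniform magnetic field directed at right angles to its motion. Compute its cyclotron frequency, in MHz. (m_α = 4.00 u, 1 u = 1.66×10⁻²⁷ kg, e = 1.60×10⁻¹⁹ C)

f = qB/(2πm) = (2×1.60×10^-19)(0.0757) / [2π(6.64×10^-27)] = 5.81×10^5 Hz.

f ≈ 0.581 MHz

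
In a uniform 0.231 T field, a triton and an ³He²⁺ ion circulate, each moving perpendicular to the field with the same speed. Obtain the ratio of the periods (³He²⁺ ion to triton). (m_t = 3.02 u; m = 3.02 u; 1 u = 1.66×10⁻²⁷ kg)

ratio ≈ 0.500

T = 2πm/(qB) is independent of speed, so T₂/T₁ = (m₂/q₂)/(m₁/q₁).
T_{³He²⁺ ion}/T_{triton} = (5.01×10^-27/2e) / (5.01×10^-27/1e) = 0.500.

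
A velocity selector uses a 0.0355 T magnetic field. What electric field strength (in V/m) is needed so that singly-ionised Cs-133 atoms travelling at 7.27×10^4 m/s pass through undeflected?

qE = qvB ⇒ E = vB = (7.27×10^4)(0.0355) = 2580 V/m.

E ≈ 2580 V/m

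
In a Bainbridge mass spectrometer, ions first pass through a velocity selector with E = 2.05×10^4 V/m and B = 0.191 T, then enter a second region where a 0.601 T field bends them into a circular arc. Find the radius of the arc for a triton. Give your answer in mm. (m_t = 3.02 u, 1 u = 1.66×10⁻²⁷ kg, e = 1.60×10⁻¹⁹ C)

The selector passes v = E/B = 2.05×10^4/0.191 = 1.07×10^5 m/s.
In the deflection region, r = mv/(qB₂) = (5.01×10^-27)(1.07×10^5) / [(1×1.60×10^-19)(0.601)] = 5.60×10^-3 m.

r ≈ 5.60 mm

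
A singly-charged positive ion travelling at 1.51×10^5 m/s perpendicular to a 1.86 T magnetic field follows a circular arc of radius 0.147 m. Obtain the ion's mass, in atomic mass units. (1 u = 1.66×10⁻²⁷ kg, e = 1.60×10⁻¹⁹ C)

qvB = mv²/r ⇒ m = qBr/v.
m = (1×1.60×10^-19)(1.86)(0.147) / (1.51×10^5) = 2.90×10^-25 kg = 175 u.

m ≈ 175 u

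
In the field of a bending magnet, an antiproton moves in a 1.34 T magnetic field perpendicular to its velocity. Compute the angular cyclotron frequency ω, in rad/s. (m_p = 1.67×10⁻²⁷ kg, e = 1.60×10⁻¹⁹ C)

ω ≈ 1.28×10^8 rad/s

ω = qB/m = (1×1.60×10^-19)(1.34) / (1.67×10^-27) = 1.28×10^8 rad/s.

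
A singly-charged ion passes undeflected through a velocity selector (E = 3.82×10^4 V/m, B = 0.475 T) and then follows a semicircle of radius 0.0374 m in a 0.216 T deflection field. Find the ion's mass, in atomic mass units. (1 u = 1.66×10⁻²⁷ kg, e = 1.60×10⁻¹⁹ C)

v = E/B₁ = 8.04×10^4 m/s.
From r = mv/(qB₂), m = qB₂r/v = (1×1.60×10^-19)(0.216)(0.0374) / (8.04×10^4) = 1.61×10^-26 kg.
In atomic mass units: m = 1.61×10^-26 / 1.66×10^-27 = 9.68 u.

m ≈ 9.68 u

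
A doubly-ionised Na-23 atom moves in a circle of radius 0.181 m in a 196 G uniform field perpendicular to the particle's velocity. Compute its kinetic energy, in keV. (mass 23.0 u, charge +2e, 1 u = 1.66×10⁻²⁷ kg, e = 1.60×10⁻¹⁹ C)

v = qBr/m = (2×1.60×10^-19)(0.0196)(0.181) / (3.82×10^-26) = 2.97×10^4 m/s.
K = ½mv² = 0.5·(3.82×10^-26)·(2.97×10^4)² = 1.69×10^-17 J = 0.105 keV.

K ≈ 0.105 keV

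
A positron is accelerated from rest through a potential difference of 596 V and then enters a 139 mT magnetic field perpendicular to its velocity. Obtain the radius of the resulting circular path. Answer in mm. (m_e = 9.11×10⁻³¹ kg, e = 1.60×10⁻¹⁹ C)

The kinetic energy gained is K = qV = (1×1.60×10^-19)(596) = 9.54×10^-17 J.
v = √(2K/m) = 1.45×10^7 m/s.
r = mv/(qB) = (9.11×10^-31)(1.45×10^7) / [(1×1.60×10^-19)(0.139)] = 5.93×10^-4 m.

r ≈ 0.593 mm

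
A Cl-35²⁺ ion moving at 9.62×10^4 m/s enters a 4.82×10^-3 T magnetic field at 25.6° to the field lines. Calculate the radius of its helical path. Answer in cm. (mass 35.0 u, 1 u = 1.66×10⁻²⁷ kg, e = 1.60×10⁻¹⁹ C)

Only the perpendicular component v⊥ = v sin25.6° = 4.16×10^4 m/s is bent by the field.
r = m v⊥ /(qB) = (5.81×10^-26)(4.16×10^4) / [(2×1.60×10^-19)(4.82×10^-3)] = 1.57 m.

r ≈ 157 cm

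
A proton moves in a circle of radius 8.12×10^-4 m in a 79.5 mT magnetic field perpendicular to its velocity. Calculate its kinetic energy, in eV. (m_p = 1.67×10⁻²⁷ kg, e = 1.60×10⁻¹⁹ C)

K ≈ 0.200 eV

v = qBr/m = (1×1.60×10^-19)(0.0795)(8.12×10^-4) / (1.67×10^-27) = 6180 m/s.
K = ½mv² = 0.5·(1.67×10^-27)·(6180)² = 3.19×10^-20 J = 0.200 eV.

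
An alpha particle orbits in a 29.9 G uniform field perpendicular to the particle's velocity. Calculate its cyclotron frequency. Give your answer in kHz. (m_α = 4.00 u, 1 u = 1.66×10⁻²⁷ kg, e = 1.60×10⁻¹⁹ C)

f = qB/(2πm) = (2×1.60×10^-19)(2.99×10^-3) / [2π(6.64×10^-27)] = 2.29×10^4 Hz.

f ≈ 22.9 kHz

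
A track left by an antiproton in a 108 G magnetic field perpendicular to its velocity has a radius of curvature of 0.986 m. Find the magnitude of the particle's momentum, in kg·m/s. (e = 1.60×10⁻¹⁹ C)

p ≈ 1.70×10^-21 kg·m/s

Since qvB = mv²/r, the momentum p = mv = qBr.
p = (1×1.60×10^-19)(0.0108)(0.986) = 1.70×10^-21 kg·m/s.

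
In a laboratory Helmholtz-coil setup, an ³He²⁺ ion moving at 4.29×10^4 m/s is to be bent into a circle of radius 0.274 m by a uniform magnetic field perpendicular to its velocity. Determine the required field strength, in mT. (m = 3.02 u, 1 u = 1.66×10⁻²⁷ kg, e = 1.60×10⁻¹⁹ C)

qvB = mv²/r gives B = mv/(qr).
B = (5.01×10^-27)(4.29×10^4) / [(2×1.60×10^-19)(0.274)] = 2.45×10^-3 T.

B ≈ 2.45 mT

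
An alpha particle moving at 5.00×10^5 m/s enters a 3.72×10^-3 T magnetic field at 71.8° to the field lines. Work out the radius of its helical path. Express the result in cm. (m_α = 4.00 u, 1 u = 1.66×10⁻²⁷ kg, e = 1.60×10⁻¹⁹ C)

Only the perpendicular component v⊥ = v sin71.8° = 4.75×10^5 m/s is bent by the field.
r = m v⊥ /(qB) = (6.64×10^-27)(4.75×10^5) / [(2×1.60×10^-19)(3.72×10^-3)] = 2.65 m.

r ≈ 265 cm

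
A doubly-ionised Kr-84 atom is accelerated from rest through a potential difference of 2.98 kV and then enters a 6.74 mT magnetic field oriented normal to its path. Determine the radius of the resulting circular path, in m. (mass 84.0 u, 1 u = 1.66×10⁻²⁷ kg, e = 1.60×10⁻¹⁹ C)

The kinetic energy gained is K = qV = (2×1.60×10^-19)(2980) = 9.54×10^-16 J.
v = √(2K/m) = 1.17×10^5 m/s.
r = mv/(qB) = (1.39×10^-25)(1.17×10^5) / [(2×1.60×10^-19)(6.74×10^-3)] = 7.56 m.

r ≈ 7.56 m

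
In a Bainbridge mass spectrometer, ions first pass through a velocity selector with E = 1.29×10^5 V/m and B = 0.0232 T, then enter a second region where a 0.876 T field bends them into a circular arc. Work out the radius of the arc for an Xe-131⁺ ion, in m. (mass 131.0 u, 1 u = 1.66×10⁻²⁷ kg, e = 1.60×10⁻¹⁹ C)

r ≈ 8.63 m

The selector passes v = E/B = 1.29×10^5/0.0232 = 5.56×10^6 m/s.
In the deflection region, r = mv/(qB₂) = (2.17×10^-25)(5.56×10^6) / [(1×1.60×10^-19)(0.876)] = 8.63 m.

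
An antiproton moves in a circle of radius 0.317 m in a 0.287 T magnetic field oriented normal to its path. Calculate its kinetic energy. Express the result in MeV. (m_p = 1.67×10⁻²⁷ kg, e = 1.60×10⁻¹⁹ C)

K ≈ 0.397 MeV

v = qBr/m = (1×1.60×10^-19)(0.287)(0.317) / (1.67×10^-27) = 8.72×10^6 m/s.
K = ½mv² = 0.5·(1.67×10^-27)·(8.72×10^6)² = 6.34×10^-14 J = 0.397 MeV.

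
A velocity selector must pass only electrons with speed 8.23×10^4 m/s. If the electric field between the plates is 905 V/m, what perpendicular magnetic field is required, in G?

qE = qvB ⇒ B = E/v = (905) / (8.23×10^4) = 0.0110 T.

B ≈ 110 G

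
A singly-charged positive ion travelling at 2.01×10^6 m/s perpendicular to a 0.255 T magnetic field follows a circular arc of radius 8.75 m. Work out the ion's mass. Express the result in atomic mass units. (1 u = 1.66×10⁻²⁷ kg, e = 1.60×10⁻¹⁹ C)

qvB = mv²/r ⇒ m = qBr/v.
m = (1×1.60×10^-19)(0.255)(8.75) / (2.01×10^6) = 1.78×10^-25 kg = 107 u.

m ≈ 107 u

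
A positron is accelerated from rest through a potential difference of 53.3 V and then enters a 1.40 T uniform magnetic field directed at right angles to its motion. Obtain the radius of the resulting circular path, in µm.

The kinetic energy gained is K = qV = (1×1.60×10^-19)(53.3) = 8.53×10^-18 J.
v = √(2K/m) = 4.33×10^6 m/s.
r = mv/(qB) = (9.11×10^-31)(4.33×10^6) / [(1×1.60×10^-19)(1.40)] = 1.76×10^-5 m.

r ≈ 17.6 µm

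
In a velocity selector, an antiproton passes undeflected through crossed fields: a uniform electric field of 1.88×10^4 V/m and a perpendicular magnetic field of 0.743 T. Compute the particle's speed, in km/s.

For zero net force, qE = qvB, so v = E/B.
v = (1.88×10^4) / (0.743) = 2.53×10^4 m/s.

v ≈ 25.3 km/s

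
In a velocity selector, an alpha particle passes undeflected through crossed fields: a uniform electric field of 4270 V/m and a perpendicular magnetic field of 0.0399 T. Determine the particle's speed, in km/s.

For zero net force, qE = qvB, so v = E/B.
v = (4270) / (0.0399) = 1.07×10^5 m/s.

v ≈ 107 km/s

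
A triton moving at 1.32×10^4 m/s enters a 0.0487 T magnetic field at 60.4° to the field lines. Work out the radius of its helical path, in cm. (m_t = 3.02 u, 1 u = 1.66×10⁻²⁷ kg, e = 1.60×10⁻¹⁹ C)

r ≈ 0.738 cm

Only the perpendicular component v⊥ = v sin60.4° = 1.15×10^4 m/s is bent by the field.
r = m v⊥ /(qB) = (5.01×10^-27)(1.15×10^4) / [(1×1.60×10^-19)(0.0487)] = 7.38×10^-3 m.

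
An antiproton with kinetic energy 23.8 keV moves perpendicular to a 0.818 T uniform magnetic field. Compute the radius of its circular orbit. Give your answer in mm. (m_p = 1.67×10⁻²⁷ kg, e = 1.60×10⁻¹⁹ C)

r ≈ 27.2 mm

Convert the energy: K = 23.8 keV = 3.81×10^-15 J.
v = √(2K/m) = √(2·3.81×10^-15/1.67×10^-27) = 2.14×10^6 m/s.
r = mv/(qB) = (1.67×10^-27)(2.14×10^6) / [(1×1.60×10^-19)(0.818)] = 0.0272 m.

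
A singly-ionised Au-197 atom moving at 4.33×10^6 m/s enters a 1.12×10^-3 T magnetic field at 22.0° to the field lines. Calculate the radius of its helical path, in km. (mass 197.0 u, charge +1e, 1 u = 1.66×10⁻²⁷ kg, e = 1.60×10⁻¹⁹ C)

r ≈ 2.96 km

Only the perpendicular component v⊥ = v sin22.0° = 1.62×10^6 m/s is bent by the field.
r = m v⊥ /(qB) = (3.27×10^-25)(1.62×10^6) / [(1×1.60×10^-19)(1.12×10^-3)] = 2960 m.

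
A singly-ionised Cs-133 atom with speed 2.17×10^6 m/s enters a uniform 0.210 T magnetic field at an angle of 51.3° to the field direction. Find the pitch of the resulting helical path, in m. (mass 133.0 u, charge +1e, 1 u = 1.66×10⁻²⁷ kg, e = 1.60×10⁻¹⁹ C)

The velocity component along B is v∥ = v cos51.3° = 1.36×10^6 m/s.
The cyclotron period T = 2πm/(qB) = 4.13×10^-5 s is set by m, q, B alone.
Pitch = v∥·T = (1.36×10^6)(4.13×10^-5) = 56.0 m.

pitch ≈ 56.0 m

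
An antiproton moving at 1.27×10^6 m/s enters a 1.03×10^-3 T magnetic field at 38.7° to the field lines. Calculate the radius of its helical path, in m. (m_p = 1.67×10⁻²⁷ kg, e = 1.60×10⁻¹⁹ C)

r ≈ 8.05 m

Only the perpendicular component v⊥ = v sin38.7° = 7.94×10^5 m/s is bent by the field.
r = m v⊥ /(qB) = (1.67×10^-27)(7.94×10^5) / [(1×1.60×10^-19)(1.03×10^-3)] = 8.05 m.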